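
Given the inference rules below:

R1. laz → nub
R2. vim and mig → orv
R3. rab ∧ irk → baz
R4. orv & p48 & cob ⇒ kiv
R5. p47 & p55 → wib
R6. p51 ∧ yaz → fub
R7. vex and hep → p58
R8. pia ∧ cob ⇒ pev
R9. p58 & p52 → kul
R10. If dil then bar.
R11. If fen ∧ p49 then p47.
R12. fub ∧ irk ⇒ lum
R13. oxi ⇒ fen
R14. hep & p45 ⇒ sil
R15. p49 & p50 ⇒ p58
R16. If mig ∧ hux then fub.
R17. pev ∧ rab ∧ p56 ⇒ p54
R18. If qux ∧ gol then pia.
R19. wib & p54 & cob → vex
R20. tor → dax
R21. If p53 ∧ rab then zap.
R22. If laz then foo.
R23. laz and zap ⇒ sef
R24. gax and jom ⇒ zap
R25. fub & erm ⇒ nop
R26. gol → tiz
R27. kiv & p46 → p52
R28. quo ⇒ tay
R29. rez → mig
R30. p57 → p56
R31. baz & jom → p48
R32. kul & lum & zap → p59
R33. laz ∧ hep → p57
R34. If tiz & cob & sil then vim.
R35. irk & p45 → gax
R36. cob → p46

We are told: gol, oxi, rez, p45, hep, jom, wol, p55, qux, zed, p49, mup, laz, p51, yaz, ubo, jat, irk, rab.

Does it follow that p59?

No

Forward chaining from the given facts derives: nub, baz, fub, lum, fen, sil, pia, foo, tiz, mig, p48, p57, gax, p47, zap, p56, wib, sef.
The only rule concluding p59 is R32, which needs kul; that is never established.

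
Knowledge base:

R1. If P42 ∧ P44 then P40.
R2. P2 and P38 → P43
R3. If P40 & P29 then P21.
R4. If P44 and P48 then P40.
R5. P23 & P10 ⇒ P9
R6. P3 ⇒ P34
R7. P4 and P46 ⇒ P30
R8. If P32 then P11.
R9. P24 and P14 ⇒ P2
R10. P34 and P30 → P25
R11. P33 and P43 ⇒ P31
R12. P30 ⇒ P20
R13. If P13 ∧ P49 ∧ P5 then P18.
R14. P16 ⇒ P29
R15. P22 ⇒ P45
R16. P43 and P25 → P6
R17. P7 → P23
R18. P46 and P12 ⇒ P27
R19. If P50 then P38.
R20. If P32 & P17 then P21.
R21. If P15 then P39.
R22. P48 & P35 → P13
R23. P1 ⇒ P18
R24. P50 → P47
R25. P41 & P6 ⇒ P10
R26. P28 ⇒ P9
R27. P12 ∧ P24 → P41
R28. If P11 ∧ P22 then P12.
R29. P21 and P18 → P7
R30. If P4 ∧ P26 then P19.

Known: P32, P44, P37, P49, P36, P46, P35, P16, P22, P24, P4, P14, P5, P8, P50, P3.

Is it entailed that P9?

Forward chaining from the given facts derives: P34, P30, P11, P2, P25, P20, P29, P45, P38, P47, P12, P43, P6, P27, P41, P10.
Rules concluding P9: R5 needs P23; R26 needs P28 — none of these are established.

No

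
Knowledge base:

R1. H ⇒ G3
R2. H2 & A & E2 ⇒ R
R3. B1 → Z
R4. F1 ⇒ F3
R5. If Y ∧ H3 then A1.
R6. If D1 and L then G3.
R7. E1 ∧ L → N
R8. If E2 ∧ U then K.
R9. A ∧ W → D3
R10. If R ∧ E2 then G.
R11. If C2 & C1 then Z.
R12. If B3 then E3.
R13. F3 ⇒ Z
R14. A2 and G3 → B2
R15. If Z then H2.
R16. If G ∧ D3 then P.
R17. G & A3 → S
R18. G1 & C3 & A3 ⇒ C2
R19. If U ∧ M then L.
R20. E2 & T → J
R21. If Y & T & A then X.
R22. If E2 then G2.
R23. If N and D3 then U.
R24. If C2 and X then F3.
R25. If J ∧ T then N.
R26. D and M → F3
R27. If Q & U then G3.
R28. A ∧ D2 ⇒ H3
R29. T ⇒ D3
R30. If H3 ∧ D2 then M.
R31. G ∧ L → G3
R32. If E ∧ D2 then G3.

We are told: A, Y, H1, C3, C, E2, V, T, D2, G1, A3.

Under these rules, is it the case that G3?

C2  (by R18: G1, C3, A3)
J  (by R20: E2, T)
X  (by R21: Y, T, A)
F3  (by R24: C2, X)
N  (by R25: J, T)
H3  (by R28: A, D2)
D3  (by R29: T)
M  (by R30: H3, D2)
Z  (by R13: F3)
H2  (by R15: Z)
U  (by R23: N, D3)
R  (by R2: H2, A, E2)
G  (by R10: R, E2)
L  (by R19: U, M)
G3  (by R31: G, L)

Yes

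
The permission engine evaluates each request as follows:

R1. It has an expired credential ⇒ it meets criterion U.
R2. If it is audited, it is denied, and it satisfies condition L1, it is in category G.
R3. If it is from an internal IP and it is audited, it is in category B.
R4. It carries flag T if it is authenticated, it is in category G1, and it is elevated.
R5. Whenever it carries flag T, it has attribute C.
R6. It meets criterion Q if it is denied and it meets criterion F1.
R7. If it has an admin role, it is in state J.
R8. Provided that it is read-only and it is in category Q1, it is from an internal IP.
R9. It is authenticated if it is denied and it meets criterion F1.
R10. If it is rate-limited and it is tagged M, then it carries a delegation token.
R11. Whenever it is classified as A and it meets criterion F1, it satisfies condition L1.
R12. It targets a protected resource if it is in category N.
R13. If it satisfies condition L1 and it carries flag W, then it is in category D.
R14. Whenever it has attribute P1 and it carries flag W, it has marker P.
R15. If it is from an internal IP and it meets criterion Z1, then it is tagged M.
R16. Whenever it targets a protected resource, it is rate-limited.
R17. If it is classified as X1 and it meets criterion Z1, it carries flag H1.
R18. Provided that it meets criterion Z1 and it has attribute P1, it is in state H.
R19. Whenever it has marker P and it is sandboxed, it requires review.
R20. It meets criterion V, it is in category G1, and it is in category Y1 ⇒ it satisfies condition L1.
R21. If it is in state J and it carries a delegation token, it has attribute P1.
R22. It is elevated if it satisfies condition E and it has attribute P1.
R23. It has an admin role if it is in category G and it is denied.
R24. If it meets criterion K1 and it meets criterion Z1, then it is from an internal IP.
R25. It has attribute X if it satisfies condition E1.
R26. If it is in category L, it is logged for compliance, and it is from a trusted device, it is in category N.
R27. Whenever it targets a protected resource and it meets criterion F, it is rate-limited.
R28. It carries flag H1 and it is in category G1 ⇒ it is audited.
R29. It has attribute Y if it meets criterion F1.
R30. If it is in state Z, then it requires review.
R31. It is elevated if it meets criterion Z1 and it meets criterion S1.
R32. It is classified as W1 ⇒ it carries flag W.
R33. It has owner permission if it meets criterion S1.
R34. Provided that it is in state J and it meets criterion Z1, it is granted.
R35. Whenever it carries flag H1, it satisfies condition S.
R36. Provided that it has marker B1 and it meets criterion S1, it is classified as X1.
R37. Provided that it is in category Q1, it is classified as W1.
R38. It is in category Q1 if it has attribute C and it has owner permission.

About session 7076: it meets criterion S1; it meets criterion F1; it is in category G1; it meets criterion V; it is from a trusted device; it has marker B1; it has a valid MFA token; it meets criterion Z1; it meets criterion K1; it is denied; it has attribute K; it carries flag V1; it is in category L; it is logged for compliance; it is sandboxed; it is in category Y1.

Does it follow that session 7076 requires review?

Yes

By R9 (it is denied, it meets criterion F1): it is authenticated.
By R20 (it meets criterion V, it is in category G1, it is in category Y1): it satisfies condition L1.
By R24 (it meets criterion K1, it meets criterion Z1): it is from an internal IP.
By R26 (it is in category L, it is logged for compliance, it is from a trusted device): it is in category N.
By R31 (it meets criterion Z1, it meets criterion S1): it is elevated.
By R33 (it meets criterion S1): it has owner permission.
By R36 (it has marker B1, it meets criterion S1): it is classified as X1.
By R4 (it is authenticated, it is in category G1, it is elevated): it carries flag T.
By R5 (it carries flag T): it has attribute C.
By R12 (it is in category N): it targets a protected resource.
By R15 (it is from an internal IP, it meets criterion Z1): it is tagged M.
By R16 (it targets a protected resource): it is rate-limited.
By R17 (it is classified as X1, it meets criterion Z1): it carries flag H1.
By R28 (it carries flag H1, it is in category G1): it is audited.
By R38 (it has attribute C, it has owner permission): it is in category Q1.
By R2 (it is audited, it is denied, it satisfies condition L1): it is in category G.
By R10 (it is rate-limited, it is tagged M): it carries a delegation token.
By R23 (it is in category G, it is denied): it has an admin role.
By R37 (it is in category Q1): it is classified as W1.
By R7 (it has an admin role): it is in state J.
By R21 (it is in state J, it carries a delegation token): it has attribute P1.
By R32 (it is classified as W1): it carries flag W.
By R14 (it has attribute P1, it carries flag W): it has marker P.
By R19 (it has marker P, it is sandboxed): it requires review.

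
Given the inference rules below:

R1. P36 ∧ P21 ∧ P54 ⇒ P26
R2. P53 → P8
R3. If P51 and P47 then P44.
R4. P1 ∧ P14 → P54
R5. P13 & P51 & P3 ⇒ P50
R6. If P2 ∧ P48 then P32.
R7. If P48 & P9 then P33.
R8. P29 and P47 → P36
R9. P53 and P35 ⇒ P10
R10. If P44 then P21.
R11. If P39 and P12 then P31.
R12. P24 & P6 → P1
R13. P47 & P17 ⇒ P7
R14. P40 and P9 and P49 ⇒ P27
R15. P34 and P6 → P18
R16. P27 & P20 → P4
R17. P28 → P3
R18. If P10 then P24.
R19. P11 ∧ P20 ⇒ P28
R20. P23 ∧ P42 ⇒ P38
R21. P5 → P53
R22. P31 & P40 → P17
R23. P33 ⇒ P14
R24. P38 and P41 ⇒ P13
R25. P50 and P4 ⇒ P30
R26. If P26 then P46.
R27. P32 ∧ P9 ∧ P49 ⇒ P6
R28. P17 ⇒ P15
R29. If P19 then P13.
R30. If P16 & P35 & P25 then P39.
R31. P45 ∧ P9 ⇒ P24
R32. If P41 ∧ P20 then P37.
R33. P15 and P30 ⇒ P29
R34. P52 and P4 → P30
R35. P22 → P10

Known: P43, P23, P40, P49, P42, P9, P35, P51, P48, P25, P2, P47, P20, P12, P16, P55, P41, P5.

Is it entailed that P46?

Forward chaining from the given facts derives: P44, P32, P33, P21, P27, P4, P38, P53, P14, P13, P6, P39, P37, P8, P10, P31, P24, P17, P15, P1, P7, P54.
The only rule concluding P46 is R26, which needs P26; that is never established.

No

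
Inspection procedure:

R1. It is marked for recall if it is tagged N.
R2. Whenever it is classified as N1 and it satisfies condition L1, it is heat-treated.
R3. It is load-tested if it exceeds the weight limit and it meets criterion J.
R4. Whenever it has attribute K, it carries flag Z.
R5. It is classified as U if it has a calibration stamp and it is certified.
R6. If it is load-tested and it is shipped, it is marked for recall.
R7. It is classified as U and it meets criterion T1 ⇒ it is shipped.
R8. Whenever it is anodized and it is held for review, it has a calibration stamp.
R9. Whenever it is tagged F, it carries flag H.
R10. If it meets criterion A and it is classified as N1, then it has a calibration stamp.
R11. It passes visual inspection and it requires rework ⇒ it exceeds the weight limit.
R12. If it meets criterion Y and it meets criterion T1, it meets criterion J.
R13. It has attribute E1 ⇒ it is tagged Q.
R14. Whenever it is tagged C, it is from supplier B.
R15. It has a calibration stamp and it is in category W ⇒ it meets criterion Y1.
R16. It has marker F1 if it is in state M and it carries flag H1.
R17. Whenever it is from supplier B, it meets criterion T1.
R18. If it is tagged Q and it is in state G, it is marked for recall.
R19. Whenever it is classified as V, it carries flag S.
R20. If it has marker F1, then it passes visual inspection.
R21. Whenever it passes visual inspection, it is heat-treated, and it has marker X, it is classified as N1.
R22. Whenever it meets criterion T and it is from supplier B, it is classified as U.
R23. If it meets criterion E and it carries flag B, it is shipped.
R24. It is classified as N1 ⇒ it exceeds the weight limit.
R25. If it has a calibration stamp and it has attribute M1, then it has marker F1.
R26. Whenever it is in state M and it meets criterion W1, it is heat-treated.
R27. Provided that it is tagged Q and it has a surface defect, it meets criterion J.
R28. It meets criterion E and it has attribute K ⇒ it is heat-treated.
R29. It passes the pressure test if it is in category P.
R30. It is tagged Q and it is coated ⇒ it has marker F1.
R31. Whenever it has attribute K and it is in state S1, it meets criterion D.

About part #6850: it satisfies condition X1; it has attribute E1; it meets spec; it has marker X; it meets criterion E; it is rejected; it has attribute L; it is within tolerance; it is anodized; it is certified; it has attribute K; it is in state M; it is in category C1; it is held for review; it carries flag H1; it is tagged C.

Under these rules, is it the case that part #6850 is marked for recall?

No

Forward chaining from the given facts derives: carries flag Z, has a calibration stamp, is tagged Q, is from supplier B, has marker F1, meets criterion T1, passes visual inspection, is heat-treated, is classified as U, is shipped, is classified as N1, exceeds the weight limit.
Rules concluding "it is marked for recall": R1 needs "it is tagged N"; R6 needs "it is load-tested"; R18 needs "it is in state G" — none of these are established.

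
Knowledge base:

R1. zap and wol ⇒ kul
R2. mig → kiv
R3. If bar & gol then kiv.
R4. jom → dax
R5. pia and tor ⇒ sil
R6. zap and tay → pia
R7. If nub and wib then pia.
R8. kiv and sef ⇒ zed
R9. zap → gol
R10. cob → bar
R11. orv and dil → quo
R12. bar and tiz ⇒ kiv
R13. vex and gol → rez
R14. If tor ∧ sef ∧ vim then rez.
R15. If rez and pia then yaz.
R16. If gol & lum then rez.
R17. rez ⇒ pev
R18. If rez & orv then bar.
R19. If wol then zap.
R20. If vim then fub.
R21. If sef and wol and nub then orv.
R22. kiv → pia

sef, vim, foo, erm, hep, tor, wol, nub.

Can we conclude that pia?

rez  (by R14: tor, sef, vim)
zap  (by R19: wol)
orv  (by R21: sef, wol, nub)
gol  (by R9: zap)
bar  (by R18: rez, orv)
kiv  (by R3: bar, gol)
pia  (by R22: kiv)

Yes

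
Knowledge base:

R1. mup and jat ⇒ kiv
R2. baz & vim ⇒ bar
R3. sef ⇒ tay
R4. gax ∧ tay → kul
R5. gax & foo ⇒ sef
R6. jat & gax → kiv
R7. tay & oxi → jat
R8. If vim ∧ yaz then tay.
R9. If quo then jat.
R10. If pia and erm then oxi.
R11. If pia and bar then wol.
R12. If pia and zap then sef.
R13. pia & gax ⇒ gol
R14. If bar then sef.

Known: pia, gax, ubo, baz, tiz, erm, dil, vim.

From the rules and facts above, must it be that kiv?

Yes

bar  (by R2: baz, vim)
oxi  (by R10: pia, erm)
sef  (by R14: bar)
tay  (by R3: sef)
jat  (by R7: tay, oxi)
kiv  (by R6: jat, gax)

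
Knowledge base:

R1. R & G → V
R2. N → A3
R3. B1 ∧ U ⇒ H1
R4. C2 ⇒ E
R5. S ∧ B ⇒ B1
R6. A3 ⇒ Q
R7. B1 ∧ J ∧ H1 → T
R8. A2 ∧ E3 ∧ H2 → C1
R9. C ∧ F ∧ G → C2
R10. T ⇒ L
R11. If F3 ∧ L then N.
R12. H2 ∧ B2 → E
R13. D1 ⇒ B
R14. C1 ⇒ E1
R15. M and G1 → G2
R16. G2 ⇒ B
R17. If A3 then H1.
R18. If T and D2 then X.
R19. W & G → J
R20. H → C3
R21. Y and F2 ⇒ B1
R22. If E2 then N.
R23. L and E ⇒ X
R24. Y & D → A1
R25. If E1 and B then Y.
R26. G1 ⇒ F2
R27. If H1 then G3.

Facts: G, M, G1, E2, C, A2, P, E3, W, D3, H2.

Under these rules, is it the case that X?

No

Forward chaining from the given facts derives: C1, E1, G2, B, J, N, Y, F2, A3, Q, H1, B1, G3, T, L.
Rules concluding X: R18 needs D2; R23 needs E — none of these are established.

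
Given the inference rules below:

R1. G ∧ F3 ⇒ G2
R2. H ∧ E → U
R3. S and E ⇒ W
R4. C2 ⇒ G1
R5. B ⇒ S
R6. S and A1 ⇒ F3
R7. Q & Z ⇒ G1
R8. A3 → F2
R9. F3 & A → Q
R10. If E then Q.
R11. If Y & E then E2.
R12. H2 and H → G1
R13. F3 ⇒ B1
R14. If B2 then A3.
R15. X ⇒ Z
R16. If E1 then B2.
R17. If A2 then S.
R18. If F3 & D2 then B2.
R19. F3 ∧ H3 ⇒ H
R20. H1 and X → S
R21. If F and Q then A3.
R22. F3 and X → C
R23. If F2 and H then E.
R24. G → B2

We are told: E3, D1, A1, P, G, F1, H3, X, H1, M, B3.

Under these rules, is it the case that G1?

Z  (by R15: X)
S  (by R20: H1, X)
B2  (by R24: G)
F3  (by R6: S, A1)
A3  (by R14: B2)
H  (by R19: F3, H3)
F2  (by R8: A3)
E  (by R23: F2, H)
Q  (by R10: E)
G1  (by R7: Q, Z)

Yes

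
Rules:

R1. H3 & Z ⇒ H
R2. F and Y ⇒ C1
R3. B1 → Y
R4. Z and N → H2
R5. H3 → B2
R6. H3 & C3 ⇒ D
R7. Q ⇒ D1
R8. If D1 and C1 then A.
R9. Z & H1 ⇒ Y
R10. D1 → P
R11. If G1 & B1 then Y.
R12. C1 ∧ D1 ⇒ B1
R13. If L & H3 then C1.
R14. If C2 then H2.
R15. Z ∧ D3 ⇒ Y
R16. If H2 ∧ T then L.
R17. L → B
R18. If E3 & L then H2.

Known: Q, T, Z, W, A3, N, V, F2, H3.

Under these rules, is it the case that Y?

Yes

H2  (by R4: Z, N)
D1  (by R7: Q)
L  (by R16: H2, T)
C1  (by R13: L, H3)
B1  (by R12: C1, D1)
Y  (by R3: B1)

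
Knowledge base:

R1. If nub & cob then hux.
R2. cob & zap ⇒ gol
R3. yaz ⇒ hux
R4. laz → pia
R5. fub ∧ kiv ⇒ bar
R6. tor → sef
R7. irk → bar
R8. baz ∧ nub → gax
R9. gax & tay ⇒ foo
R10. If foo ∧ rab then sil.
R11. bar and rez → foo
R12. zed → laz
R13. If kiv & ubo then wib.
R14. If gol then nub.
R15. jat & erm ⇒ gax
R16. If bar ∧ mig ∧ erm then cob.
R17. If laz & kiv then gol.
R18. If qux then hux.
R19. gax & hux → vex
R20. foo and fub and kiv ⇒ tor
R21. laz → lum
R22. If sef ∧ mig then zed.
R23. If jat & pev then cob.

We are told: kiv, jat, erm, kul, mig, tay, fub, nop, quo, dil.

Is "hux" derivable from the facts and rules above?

Yes

bar  (by R5: fub, kiv)
gax  (by R15: jat, erm)
cob  (by R16: bar, mig, erm)
foo  (by R9: gax, tay)
tor  (by R20: foo, fub, kiv)
sef  (by R6: tor)
zed  (by R22: sef, mig)
laz  (by R12: zed)
gol  (by R17: laz, kiv)
nub  (by R14: gol)
hux  (by R1: nub, cob)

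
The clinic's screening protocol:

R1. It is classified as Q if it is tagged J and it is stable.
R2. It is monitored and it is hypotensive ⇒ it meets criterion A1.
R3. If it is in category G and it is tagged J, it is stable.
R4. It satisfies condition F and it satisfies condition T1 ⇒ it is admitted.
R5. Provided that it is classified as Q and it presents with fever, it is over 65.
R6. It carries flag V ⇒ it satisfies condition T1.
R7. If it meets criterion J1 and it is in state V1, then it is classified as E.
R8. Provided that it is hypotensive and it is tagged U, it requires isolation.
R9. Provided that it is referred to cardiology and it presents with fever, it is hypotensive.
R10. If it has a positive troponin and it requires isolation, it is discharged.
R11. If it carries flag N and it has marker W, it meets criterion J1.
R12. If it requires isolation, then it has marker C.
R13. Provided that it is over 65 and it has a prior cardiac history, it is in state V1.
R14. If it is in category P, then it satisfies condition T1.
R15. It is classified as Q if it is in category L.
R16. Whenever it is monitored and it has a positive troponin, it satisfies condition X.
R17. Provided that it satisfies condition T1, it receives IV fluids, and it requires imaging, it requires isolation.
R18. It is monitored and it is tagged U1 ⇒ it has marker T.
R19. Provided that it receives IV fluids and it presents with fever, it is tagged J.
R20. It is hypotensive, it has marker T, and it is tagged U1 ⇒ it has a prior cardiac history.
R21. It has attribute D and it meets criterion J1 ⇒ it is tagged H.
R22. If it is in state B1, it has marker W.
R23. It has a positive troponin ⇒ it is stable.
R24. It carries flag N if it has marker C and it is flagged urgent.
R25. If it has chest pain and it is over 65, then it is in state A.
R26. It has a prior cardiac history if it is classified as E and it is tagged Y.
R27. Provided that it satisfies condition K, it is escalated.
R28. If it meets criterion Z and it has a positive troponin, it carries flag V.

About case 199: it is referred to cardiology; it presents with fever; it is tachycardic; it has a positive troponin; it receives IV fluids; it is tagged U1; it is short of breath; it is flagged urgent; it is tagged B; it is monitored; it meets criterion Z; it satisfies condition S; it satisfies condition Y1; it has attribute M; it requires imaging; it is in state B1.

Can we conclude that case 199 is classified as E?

Yes

By R9 (it is referred to cardiology, it presents with fever): it is hypotensive.
By R18 (it is monitored, it is tagged U1): it has marker T.
By R19 (it receives IV fluids, it presents with fever): it is tagged J.
By R20 (it is hypotensive, it has marker T, it is tagged U1): it has a prior cardiac history.
By R22 (it is in state B1): it has marker W.
By R23 (it has a positive troponin): it is stable.
By R28 (it meets criterion Z, it has a positive troponin): it carries flag V.
By R1 (it is tagged J, it is stable): it is classified as Q.
By R5 (it is classified as Q, it presents with fever): it is over 65.
By R6 (it carries flag V): it satisfies condition T1.
By R13 (it is over 65, it has a prior cardiac history): it is in state V1.
By R17 (it satisfies condition T1, it receives IV fluids, it requires imaging): it requires isolation.
By R12 (it requires isolation): it has marker C.
By R24 (it has marker C, it is flagged urgent): it carries flag N.
By R11 (it carries flag N, it has marker W): it meets criterion J1.
By R7 (it meets criterion J1, it is in state V1): it is classified as E.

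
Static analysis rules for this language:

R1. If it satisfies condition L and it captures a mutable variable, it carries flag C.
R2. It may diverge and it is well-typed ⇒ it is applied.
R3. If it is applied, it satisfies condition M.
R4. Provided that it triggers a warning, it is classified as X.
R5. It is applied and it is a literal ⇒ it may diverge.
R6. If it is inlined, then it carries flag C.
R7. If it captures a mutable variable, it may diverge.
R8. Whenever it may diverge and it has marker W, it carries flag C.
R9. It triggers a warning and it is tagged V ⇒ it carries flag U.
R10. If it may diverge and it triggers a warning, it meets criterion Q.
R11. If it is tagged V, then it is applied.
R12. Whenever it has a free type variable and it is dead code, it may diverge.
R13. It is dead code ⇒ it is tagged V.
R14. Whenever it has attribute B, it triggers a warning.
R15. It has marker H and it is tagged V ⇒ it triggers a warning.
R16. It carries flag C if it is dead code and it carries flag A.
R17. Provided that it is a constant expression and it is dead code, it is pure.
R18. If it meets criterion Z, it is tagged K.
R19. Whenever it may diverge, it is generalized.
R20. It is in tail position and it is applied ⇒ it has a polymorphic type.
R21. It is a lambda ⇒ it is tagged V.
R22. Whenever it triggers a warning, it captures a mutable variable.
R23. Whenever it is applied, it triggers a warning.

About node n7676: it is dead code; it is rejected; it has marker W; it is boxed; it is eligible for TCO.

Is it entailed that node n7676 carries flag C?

By R13 (it is dead code): it is tagged V.
By R11 (it is tagged V): it is applied.
By R23 (it is applied): it triggers a warning.
By R22 (it triggers a warning): it captures a mutable variable.
By R7 (it captures a mutable variable): it may diverge.
By R8 (it may diverge, it has marker W): it carries flag C.

Yes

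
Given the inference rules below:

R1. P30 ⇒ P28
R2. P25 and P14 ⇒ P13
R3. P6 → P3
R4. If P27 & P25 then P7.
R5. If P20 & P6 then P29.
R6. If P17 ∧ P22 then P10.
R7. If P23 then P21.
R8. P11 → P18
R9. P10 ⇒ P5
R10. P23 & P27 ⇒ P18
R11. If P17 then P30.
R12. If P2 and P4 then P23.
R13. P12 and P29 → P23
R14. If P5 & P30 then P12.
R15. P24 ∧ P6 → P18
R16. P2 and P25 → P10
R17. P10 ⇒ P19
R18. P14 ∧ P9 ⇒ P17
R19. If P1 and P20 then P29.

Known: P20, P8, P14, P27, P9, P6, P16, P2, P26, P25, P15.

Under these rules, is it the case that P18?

Yes

P29  (by R5: P20, P6)
P10  (by R16: P2, P25)
P17  (by R18: P14, P9)
P5  (by R9: P10)
P30  (by R11: P17)
P12  (by R14: P5, P30)
P23  (by R13: P12, P29)
P18  (by R10: P23, P27)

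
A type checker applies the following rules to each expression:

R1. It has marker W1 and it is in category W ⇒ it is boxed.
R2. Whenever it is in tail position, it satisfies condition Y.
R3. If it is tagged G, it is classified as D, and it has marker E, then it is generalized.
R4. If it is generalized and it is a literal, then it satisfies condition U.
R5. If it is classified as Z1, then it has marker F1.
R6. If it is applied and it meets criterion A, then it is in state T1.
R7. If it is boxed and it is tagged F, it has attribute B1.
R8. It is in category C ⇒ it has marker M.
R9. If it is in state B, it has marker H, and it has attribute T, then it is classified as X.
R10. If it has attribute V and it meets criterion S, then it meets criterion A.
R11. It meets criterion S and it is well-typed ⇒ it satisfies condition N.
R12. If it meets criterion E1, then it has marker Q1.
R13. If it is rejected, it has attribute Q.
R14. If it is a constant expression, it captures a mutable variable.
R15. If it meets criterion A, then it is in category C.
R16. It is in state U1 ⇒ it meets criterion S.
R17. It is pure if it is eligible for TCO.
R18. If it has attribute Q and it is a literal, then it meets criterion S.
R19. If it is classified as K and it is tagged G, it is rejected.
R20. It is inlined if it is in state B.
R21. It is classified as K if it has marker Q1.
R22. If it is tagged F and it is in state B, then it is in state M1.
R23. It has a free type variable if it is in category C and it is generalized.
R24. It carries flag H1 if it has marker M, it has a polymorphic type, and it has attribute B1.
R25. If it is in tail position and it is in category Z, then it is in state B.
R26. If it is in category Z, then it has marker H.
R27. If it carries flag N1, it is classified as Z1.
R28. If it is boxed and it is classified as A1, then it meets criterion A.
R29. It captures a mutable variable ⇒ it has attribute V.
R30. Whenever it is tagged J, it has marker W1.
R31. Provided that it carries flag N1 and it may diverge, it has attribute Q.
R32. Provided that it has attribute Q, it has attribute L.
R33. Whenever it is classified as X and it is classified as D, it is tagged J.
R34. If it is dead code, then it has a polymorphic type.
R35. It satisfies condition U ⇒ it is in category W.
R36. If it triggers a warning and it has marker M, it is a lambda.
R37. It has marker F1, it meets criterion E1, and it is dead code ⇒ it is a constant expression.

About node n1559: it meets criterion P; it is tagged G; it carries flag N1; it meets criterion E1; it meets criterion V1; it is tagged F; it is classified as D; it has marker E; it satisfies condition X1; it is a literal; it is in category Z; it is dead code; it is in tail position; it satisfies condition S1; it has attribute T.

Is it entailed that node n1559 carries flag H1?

By R3 (it is tagged G, it is classified as D, it has marker E): it is generalized.
By R4 (it is generalized, it is a literal): it satisfies condition U.
By R12 (it meets criterion E1): it has marker Q1.
By R21 (it has marker Q1): it is classified as K.
By R25 (it is in tail position, it is in category Z): it is in state B.
By R26 (it is in category Z): it has marker H.
By R27 (it carries flag N1): it is classified as Z1.
By R34 (it is dead code): it has a polymorphic type.
By R35 (it satisfies condition U): it is in category W.
By R5 (it is classified as Z1): it has marker F1.
By R9 (it is in state B, it has marker H, it has attribute T): it is classified as X.
By R19 (it is classified as K, it is tagged G): it is rejected.
By R33 (it is classified as X, it is classified as D): it is tagged J.
By R37 (it has marker F1, it meets criterion E1, it is dead code): it is a constant expression.
By R13 (it is rejected): it has attribute Q.
By R14 (it is a constant expression): it captures a mutable variable.
By R18 (it has attribute Q, it is a literal): it meets criterion S.
By R29 (it captures a mutable variable): it has attribute V.
By R30 (it is tagged J): it has marker W1.
By R1 (it has marker W1, it is in category W): it is boxed.
By R7 (it is boxed, it is tagged F): it has attribute B1.
By R10 (it has attribute V, it meets criterion S): it meets criterion A.
By R15 (it meets criterion A): it is in category C.
By R8 (it is in category C): it has marker M.
By R24 (it has marker M, it has a polymorphic type, it has attribute B1): it carries flag H1.

Yes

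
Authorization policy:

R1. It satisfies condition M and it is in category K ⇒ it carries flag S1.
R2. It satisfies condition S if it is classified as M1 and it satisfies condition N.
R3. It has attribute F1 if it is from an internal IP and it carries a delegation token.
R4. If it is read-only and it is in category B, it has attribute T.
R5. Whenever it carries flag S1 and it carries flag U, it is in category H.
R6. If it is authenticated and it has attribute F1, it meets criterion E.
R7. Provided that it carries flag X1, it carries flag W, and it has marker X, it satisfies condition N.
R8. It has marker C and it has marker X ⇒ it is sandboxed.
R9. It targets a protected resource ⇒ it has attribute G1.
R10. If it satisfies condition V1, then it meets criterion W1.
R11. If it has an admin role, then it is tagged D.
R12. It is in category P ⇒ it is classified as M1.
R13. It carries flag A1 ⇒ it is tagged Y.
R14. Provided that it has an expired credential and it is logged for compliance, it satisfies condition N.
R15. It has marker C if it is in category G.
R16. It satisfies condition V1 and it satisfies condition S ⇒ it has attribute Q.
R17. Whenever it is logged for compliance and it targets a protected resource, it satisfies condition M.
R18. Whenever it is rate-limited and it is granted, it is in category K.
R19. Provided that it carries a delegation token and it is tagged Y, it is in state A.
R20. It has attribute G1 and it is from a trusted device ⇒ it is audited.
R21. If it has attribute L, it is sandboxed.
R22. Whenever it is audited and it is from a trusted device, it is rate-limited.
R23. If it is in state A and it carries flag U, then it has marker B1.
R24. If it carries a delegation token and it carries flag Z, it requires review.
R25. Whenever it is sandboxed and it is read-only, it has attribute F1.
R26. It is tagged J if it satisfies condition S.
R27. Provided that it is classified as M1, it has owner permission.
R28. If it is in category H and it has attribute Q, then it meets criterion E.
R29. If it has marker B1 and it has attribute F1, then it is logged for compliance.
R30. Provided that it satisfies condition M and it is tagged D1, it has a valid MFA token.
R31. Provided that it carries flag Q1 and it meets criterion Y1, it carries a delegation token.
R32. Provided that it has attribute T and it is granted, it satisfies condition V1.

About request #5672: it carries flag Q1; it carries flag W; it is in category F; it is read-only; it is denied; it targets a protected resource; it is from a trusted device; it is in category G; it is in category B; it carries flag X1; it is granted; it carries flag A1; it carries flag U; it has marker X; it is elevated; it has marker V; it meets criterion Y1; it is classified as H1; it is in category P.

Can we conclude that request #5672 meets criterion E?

Yes

By R4 (it is read-only, it is in category B): it has attribute T.
By R7 (it carries flag X1, it carries flag W, it has marker X): it satisfies condition N.
By R9 (it targets a protected resource): it has attribute G1.
By R12 (it is in category P): it is classified as M1.
By R13 (it carries flag A1): it is tagged Y.
By R15 (it is in category G): it has marker C.
By R20 (it has attribute G1, it is from a trusted device): it is audited.
By R22 (it is audited, it is from a trusted device): it is rate-limited.
By R31 (it carries flag Q1, it meets criterion Y1): it carries a delegation token.
By R32 (it has attribute T, it is granted): it satisfies condition V1.
By R2 (it is classified as M1, it satisfies condition N): it satisfies condition S.
By R8 (it has marker C, it has marker X): it is sandboxed.
By R16 (it satisfies condition V1, it satisfies condition S): it has attribute Q.
By R18 (it is rate-limited, it is granted): it is in category K.
By R19 (it carries a delegation token, it is tagged Y): it is in state A.
By R23 (it is in state A, it carries flag U): it has marker B1.
By R25 (it is sandboxed, it is read-only): it has attribute F1.
By R29 (it has marker B1, it has attribute F1): it is logged for compliance.
By R17 (it is logged for compliance, it targets a protected resource): it satisfies condition M.
By R1 (it satisfies condition M, it is in category K): it carries flag S1.
By R5 (it carries flag S1, it carries flag U): it is in category H.
By R28 (it is in category H, it has attribute Q): it meets criterion E.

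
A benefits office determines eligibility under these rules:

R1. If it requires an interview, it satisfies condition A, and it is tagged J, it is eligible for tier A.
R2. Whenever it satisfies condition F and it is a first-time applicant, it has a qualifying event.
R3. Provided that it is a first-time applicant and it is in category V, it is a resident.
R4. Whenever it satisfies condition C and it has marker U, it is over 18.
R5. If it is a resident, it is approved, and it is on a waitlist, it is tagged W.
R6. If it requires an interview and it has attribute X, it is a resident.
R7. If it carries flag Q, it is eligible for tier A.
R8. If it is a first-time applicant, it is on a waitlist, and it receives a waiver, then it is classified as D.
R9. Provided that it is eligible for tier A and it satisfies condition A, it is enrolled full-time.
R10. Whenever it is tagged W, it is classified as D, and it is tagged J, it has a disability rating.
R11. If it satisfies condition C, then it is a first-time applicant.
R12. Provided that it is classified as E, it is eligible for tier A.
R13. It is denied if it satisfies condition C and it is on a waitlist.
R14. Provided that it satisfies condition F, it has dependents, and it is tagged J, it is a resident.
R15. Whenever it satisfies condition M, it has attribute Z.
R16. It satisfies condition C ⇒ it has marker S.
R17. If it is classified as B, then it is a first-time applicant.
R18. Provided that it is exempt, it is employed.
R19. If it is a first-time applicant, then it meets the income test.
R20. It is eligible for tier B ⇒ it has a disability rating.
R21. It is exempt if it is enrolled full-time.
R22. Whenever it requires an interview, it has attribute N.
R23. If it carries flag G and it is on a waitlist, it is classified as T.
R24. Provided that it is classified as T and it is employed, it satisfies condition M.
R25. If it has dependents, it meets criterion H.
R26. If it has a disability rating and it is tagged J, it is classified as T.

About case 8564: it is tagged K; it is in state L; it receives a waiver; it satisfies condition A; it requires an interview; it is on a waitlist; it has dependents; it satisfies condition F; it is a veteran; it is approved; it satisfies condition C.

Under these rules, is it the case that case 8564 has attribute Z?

Forward chaining from the given facts derives: is a first-time applicant, is denied, has marker S, meets the income test, has attribute N, meets criterion H, has a qualifying event, is classified as D.
The only rule concluding "it has attribute Z" is R15, which needs "it satisfies condition M"; that is never established.

No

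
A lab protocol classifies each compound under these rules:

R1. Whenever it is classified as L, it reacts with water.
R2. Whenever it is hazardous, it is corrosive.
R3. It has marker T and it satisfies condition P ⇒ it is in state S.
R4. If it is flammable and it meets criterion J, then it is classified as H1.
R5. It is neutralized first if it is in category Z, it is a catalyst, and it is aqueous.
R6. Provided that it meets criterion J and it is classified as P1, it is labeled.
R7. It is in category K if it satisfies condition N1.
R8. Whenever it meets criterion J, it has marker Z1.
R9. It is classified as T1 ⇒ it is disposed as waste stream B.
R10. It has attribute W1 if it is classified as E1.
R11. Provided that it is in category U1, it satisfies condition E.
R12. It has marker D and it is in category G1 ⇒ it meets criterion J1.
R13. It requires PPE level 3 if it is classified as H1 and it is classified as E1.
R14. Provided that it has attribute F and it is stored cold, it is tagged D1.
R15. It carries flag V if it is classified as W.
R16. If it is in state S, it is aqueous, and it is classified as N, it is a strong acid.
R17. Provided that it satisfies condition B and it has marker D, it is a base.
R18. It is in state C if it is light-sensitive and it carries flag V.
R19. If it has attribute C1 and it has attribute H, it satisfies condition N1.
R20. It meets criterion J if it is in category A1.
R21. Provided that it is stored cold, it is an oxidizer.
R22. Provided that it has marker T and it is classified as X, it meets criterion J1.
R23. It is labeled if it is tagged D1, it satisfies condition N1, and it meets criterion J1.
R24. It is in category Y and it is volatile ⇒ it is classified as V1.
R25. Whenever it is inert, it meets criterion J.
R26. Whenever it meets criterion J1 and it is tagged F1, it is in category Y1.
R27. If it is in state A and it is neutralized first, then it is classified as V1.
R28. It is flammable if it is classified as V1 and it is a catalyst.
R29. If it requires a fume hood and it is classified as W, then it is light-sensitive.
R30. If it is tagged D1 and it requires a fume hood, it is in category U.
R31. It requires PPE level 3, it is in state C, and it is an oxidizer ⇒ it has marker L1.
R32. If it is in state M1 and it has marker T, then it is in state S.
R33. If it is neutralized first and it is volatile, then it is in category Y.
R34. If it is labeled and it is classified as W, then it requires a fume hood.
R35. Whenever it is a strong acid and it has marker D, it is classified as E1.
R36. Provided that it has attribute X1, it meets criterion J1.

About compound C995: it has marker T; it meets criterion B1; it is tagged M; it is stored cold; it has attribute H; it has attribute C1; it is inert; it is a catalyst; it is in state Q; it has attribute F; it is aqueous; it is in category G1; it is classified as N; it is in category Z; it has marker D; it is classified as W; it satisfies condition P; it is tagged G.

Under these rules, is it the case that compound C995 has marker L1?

No

Forward chaining from the given facts derives: is in state S, is neutralized first, meets criterion J1, is tagged D1, carries flag V, is a strong acid, satisfies condition N1, is an oxidizer, is labeled, meets criterion J, requires a fume hood, is classified as E1, is in category K, has marker Z1, has attribute W1, is light-sensitive, is in category U, is in state C.
The only rule concluding "it has marker L1" is R31, which needs "it requires PPE level 3"; that is never established.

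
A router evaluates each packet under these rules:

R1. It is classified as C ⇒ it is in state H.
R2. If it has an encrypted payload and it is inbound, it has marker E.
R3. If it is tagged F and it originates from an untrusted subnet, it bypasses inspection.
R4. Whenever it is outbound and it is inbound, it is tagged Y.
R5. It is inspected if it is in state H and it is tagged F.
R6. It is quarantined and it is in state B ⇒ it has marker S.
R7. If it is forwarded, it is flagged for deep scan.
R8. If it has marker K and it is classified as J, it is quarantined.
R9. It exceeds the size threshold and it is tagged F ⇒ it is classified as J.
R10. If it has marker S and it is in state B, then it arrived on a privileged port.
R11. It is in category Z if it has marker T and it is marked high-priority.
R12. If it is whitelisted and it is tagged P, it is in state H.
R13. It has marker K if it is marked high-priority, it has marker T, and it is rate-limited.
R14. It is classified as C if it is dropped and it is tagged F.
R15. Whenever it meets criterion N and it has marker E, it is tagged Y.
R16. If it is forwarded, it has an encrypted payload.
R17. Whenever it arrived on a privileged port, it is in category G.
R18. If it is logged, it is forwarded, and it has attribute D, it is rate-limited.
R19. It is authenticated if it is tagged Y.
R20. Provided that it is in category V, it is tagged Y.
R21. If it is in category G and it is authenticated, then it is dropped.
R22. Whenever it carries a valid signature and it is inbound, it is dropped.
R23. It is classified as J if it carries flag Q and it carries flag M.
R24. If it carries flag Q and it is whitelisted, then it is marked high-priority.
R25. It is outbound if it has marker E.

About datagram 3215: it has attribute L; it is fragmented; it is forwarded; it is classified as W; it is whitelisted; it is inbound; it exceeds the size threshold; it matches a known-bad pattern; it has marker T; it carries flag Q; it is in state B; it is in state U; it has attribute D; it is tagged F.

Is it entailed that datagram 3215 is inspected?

No

Forward chaining from the given facts derives: is flagged for deep scan, is classified as J, has an encrypted payload, is marked high-priority, has marker E, is in category Z, is outbound, is tagged Y, is authenticated.
The only rule concluding "it is inspected" is R5, which needs "it is in state H"; that is never established.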